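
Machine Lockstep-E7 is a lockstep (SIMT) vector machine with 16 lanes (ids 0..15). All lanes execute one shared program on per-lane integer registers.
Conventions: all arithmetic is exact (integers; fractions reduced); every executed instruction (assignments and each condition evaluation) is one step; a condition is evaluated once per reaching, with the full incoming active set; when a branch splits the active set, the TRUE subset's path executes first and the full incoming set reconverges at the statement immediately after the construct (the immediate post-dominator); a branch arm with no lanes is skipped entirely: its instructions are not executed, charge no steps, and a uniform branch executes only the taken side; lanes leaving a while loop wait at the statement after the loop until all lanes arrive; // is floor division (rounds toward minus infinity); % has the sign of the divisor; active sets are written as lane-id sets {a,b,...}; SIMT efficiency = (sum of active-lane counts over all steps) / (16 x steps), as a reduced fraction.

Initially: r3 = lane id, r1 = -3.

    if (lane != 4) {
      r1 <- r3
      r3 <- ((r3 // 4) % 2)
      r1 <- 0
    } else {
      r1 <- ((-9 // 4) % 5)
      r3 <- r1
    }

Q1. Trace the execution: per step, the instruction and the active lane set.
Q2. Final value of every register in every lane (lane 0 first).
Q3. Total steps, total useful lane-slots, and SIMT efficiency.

step 0: eval (lane != 4)             {0,1,2,3,4,5,6,7,8,9,10,11,12,13,14,15}
step 1: r1 <- r3                     {0,1,2,3,5,6,7,8,9,10,11,12,13,14,15}
step 2: r3 <- ((r3 // 4) % 2)        {0,1,2,3,5,6,7,8,9,10,11,12,13,14,15}
step 3: r1 <- 0                      {0,1,2,3,5,6,7,8,9,10,11,12,13,14,15}
step 4: r1 <- ((-9 // 4) % 5)        {4}
step 5: r3 <- r1                     {4}

Answer: 6 steps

r3: 0,0,0,0,2,1,1,1,0,0,0,0,1,1,1,1
r1: 0,0,0,0,2,0,0,0,0,0,0,0,0,0,0,0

steps = 6; useful = 63; efficiency = 63/96 = 21/32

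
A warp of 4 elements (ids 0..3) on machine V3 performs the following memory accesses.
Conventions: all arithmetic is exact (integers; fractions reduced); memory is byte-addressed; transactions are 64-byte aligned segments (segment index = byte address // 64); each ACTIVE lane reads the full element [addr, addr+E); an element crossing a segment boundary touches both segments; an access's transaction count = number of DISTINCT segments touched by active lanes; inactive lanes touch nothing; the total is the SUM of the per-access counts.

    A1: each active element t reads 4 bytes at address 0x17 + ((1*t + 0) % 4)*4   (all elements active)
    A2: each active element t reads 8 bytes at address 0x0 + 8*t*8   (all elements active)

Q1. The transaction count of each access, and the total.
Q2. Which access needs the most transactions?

A1: 1 transaction
A2: 4 transactions

Answer: 1,4; total 5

Answer: A2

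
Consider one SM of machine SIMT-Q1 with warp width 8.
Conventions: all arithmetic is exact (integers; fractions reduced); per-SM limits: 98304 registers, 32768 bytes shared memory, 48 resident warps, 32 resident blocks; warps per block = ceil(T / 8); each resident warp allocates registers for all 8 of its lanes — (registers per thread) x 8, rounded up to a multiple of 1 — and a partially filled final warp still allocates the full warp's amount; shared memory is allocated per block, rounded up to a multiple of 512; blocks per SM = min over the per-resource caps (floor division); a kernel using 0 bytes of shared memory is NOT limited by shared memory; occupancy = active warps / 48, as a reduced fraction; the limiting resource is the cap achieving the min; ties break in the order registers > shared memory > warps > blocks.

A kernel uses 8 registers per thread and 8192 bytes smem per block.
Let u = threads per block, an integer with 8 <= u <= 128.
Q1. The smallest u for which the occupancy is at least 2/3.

Answer: u = 57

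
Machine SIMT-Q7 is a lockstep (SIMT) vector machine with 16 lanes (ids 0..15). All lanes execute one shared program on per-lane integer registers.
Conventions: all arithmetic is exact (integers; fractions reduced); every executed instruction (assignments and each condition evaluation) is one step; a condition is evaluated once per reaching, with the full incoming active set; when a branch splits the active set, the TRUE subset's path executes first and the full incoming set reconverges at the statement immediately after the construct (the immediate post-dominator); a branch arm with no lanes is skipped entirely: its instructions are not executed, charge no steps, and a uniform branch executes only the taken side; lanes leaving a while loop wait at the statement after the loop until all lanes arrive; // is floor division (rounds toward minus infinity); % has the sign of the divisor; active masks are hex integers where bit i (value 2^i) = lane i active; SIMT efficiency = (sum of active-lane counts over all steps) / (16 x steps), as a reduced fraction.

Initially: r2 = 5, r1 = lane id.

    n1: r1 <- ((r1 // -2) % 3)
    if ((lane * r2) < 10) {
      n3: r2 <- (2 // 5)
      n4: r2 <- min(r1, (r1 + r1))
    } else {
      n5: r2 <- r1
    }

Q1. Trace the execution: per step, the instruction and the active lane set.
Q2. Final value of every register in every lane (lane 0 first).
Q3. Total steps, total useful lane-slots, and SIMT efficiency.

step 0: r1 <- ((r1 // -2) % 3)       0xffff
step 1: eval ((lane * r2) < 10)      0xffff
step 2: r2 <- (2 // 5)               0x0003
step 3: r2 <- min(r1, (r1 + r1))     0x0003
step 4: r2 <- r1                     0xfffc

Answer: 5 steps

r2: 0,2,2,1,1,0,0,2,2,1,1,0,0,2,2,1
r1: 0,2,2,1,1,0,0,2,2,1,1,0,0,2,2,1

steps = 5; useful = 50; efficiency = 50/80 = 5/8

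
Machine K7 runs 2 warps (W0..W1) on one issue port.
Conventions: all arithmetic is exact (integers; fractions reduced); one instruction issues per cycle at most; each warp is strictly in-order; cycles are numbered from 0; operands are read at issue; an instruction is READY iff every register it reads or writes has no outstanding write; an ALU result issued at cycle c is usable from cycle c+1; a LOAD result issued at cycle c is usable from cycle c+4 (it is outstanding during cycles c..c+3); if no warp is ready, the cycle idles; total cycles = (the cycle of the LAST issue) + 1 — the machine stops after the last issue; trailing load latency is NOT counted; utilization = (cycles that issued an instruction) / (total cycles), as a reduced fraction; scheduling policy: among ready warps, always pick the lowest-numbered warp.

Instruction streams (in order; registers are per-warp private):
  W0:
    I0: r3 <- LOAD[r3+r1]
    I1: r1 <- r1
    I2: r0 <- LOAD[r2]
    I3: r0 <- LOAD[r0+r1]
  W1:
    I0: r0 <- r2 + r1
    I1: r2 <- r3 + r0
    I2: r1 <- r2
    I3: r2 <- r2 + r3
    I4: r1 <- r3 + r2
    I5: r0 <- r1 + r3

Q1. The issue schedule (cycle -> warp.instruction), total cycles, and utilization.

cycle 0: W0.I0
cycle 1: W0.I1
cycle 2: W0.I2
cycle 3: W1.I0
cycle 4: W1.I1
cycle 5: W1.I2
cycle 6: W0.I3
cycle 7: W1.I3
cycle 8: W1.I4
cycle 9: W1.I5

Answer: 10 cycles, utilization 1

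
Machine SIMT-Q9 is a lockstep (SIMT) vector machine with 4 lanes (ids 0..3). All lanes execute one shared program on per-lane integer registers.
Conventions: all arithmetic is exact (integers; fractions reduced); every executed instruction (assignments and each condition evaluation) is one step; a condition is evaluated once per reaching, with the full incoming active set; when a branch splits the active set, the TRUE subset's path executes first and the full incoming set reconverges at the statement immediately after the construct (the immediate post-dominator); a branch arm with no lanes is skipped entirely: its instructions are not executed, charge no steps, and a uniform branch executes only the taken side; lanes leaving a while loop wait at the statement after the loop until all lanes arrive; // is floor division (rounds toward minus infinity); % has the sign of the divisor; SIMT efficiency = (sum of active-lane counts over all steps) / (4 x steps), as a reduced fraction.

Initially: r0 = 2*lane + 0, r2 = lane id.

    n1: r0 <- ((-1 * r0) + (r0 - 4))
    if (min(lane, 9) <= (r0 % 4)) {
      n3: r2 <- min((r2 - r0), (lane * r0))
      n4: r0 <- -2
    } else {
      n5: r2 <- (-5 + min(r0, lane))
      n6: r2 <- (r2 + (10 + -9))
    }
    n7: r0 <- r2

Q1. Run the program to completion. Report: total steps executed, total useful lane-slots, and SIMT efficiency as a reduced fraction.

Answer: 7 steps, 20 useful, 5/7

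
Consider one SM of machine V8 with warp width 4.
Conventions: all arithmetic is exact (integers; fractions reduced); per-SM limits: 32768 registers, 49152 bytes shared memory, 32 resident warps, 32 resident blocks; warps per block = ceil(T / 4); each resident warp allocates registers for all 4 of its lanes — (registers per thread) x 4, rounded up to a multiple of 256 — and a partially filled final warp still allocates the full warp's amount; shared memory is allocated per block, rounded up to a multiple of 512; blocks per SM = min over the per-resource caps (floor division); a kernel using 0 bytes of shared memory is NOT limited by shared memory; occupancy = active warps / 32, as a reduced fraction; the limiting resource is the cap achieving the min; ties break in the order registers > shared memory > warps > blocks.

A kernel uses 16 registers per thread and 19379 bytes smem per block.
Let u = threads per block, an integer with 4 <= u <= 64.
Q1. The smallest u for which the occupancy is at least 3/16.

Answer: u = 9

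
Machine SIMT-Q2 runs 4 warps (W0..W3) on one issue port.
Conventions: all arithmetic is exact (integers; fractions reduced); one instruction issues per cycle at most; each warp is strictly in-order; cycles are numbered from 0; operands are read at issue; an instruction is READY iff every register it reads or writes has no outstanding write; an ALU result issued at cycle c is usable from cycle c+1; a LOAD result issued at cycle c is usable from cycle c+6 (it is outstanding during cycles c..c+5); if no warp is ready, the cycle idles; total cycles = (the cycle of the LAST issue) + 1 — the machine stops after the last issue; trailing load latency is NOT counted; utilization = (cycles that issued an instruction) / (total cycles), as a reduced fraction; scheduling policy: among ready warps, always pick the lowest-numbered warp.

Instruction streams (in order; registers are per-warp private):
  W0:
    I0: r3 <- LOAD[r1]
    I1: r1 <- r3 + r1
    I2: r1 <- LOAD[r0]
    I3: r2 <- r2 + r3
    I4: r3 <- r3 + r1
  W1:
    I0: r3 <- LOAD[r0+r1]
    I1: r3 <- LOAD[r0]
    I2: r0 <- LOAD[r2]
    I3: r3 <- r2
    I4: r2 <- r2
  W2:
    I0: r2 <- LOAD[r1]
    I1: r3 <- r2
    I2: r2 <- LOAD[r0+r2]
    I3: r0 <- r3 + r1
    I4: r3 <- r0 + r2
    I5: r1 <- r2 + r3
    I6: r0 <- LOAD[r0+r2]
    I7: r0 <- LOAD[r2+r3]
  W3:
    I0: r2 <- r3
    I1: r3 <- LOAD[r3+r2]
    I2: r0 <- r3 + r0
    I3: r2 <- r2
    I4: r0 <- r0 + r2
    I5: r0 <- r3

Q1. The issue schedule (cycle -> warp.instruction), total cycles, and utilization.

cycle 0: W0.I0
cycle 1: W1.I0
cycle 2: W2.I0
cycle 3: W3.I0
cycle 4: W3.I1
cycle 5: idle
cycle 6: W0.I1
cycle 7: W0.I2
cycle 8: W0.I3
cycle 9: W1.I1
cycle 10: W1.I2
cycle 11: W2.I1
cycle 12: W2.I2
cycle 13: W0.I4
cycle 14: W2.I3
cycle 15: W1.I3
cycle 16: W1.I4
cycle 17: W3.I2
cycle 18: W2.I4
cycle 19: W2.I5
cycle 20: W2.I6
cycle 21: W3.I3
cycle 22: W3.I4
cycle 23: W3.I5
cycle 24: idle
cycle 25: idle
cycle 26: W2.I7

Answer: 27 cycles, utilization 8/9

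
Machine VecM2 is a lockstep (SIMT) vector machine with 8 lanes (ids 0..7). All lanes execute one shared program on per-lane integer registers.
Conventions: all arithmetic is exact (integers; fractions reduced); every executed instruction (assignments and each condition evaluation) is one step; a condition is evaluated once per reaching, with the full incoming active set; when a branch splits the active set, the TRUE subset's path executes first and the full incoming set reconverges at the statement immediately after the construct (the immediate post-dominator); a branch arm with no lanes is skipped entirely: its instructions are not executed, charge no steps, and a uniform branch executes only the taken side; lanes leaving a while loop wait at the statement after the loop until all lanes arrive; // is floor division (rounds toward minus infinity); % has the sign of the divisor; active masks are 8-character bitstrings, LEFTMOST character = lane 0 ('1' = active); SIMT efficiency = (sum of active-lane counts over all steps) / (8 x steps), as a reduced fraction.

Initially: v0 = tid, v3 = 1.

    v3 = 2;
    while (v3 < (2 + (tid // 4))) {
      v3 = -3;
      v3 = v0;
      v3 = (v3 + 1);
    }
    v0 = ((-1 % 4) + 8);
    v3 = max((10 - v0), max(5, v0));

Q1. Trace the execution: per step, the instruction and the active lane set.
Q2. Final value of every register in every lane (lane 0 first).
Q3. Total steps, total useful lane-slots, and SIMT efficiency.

step 0: v3 <- 2                      11111111
step 1: eval (v3 < (2 + (tid // 4))) 11111111
step 2: v3 <- -3                     00001111
step 3: v3 <- v0                     00001111
step 4: v3 <- (v3 + 1)               00001111
step 5: eval (v3 < (2 + (tid // 4))) 00001111
step 6: v0 <- ((-1 % 4) + 8)         11111111
step 7: v3 <- max((10 - v0), max(5, v0)) 11111111

Answer: 8 steps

v0: 11,11,11,11,11,11,11,11
v3: 11,11,11,11,11,11,11,11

steps = 8; useful = 48; efficiency = 48/64 = 3/4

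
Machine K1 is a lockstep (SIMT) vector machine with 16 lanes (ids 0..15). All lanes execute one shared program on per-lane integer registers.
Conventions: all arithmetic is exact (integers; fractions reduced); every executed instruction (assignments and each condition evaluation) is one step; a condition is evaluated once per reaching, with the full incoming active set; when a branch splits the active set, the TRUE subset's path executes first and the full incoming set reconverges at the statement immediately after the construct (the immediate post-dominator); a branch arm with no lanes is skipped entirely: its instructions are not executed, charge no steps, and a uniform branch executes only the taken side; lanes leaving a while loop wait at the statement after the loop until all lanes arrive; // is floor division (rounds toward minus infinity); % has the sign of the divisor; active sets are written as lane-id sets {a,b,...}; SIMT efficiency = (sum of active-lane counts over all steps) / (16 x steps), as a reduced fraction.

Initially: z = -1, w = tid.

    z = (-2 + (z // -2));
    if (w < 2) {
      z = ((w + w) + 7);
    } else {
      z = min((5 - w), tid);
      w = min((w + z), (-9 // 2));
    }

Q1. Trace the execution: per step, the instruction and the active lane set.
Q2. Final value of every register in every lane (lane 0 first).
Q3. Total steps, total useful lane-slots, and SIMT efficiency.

step 0: z <- (-2 + (z // -2))        {0,1,2,3,4,5,6,7,8,9,10,11,12,13,14,15}
step 1: eval (w < 2)                 {0,1,2,3,4,5,6,7,8,9,10,11,12,13,14,15}
step 2: z <- ((w + w) + 7)           {0,1}
step 3: z <- min((5 - w), tid)       {2,3,4,5,6,7,8,9,10,11,12,13,14,15}
step 4: w <- min((w + z), (-9 // 2)) {2,3,4,5,6,7,8,9,10,11,12,13,14,15}

Answer: 5 steps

z: 7,9,2,2,1,0,-1,-2,-3,-4,-5,-6,-7,-8,-9,-10
w: 0,1,-5,-5,-5,-5,-5,-5,-5,-5,-5,-5,-5,-5,-5,-5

steps = 5; useful = 62; efficiency = 62/80 = 31/40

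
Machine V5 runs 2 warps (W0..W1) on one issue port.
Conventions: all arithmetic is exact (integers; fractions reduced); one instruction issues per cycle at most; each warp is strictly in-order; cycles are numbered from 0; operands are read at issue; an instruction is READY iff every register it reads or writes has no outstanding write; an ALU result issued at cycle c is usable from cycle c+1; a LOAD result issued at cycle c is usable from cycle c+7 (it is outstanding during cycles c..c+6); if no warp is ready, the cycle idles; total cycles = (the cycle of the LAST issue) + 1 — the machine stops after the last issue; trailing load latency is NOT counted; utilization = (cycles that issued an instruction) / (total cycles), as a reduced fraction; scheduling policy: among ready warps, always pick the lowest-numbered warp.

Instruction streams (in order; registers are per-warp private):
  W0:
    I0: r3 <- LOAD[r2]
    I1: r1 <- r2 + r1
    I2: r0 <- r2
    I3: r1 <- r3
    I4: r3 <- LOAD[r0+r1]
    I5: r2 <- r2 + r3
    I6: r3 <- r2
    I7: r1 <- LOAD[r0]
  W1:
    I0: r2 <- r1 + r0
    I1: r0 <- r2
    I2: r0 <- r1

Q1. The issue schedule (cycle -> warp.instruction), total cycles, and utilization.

cycle 0: W0.I0
cycle 1: W0.I1
cycle 2: W0.I2
cycle 3: W1.I0
cycle 4: W1.I1
cycle 5: W1.I2
cycle 6: idle
cycle 7: W0.I3
cycle 8: W0.I4
cycle 9: idle
cycle 10: idle
cycle 11: idle
cycle 12: idle
cycle 13: idle
cycle 14: idle
cycle 15: W0.I5
cycle 16: W0.I6
cycle 17: W0.I7

Answer: 18 cycles, utilization 11/18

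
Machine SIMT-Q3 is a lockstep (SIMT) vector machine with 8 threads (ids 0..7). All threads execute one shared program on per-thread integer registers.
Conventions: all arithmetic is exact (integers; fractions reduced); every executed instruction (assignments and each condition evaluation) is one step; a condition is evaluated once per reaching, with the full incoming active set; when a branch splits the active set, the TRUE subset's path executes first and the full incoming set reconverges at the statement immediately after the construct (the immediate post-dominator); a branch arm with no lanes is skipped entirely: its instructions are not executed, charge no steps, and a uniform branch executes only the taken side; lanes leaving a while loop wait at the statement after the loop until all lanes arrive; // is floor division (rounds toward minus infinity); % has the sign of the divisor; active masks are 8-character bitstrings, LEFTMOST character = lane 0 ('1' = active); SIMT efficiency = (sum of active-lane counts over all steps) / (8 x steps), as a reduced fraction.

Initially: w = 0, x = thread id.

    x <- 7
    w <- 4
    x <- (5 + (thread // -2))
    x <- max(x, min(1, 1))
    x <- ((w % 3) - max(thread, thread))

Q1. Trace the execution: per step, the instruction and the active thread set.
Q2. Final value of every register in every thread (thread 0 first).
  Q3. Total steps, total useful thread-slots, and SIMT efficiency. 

step 0: x <- 7                       11111111
step 1: w <- 4                       11111111
step 2: x <- (5 + (thread // -2))    11111111
step 3: x <- max(x, min(1, 1))       11111111
step 4: x <- ((w % 3) - max(thread, thread)) 11111111

Answer: 5 steps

w: 4,4,4,4,4,4,4,4
x: 1,0,-1,-2,-3,-4,-5,-6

steps = 5; useful = 40; efficiency = 40/40 = 1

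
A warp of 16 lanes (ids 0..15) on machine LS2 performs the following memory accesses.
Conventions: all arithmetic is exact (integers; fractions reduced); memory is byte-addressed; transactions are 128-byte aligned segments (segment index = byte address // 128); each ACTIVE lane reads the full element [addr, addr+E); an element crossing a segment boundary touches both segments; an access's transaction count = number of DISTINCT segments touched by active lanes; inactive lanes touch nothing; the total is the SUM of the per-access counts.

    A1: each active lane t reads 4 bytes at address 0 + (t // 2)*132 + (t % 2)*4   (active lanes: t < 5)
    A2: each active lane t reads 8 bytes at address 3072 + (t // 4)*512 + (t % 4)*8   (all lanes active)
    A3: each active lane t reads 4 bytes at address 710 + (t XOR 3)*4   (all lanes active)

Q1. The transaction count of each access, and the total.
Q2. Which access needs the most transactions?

A1: 3 transactions
A2: 4 transactions
A3: 2 transactions

Answer: 3,4,2; total 9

Answer: A2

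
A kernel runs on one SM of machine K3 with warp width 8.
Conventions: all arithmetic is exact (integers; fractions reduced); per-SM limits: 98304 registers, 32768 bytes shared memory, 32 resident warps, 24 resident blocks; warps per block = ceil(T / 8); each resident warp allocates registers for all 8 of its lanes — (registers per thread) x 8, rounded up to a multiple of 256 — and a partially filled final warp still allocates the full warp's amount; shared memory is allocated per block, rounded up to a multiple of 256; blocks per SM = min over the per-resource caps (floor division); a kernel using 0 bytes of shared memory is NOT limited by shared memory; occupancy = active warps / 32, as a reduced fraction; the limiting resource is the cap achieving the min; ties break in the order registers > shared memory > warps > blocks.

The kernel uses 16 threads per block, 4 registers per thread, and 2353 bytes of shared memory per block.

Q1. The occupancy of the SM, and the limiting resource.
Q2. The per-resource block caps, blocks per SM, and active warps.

Answer: occupancy 3/4, limited by shared memory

registers: 192 blocks
shared memory: 12 blocks
warps: 16 blocks
blocks: 24 blocks

Answer: 12 blocks, 24 active warps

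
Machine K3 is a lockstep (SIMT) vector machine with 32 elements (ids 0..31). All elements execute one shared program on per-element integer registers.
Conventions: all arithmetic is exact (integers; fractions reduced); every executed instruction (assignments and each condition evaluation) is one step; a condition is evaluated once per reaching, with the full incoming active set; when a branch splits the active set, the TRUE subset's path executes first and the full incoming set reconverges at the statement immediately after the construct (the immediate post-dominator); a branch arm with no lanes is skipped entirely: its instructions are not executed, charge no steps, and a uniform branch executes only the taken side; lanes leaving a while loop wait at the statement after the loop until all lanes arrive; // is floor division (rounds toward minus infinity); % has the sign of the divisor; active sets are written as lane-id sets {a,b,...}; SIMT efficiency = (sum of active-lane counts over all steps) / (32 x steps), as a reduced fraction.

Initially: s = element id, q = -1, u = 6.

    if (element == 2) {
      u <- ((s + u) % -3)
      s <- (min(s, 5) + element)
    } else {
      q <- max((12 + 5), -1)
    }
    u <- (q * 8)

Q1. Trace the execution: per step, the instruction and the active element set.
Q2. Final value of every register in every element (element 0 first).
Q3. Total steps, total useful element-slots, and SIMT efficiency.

step 0: eval (element == 2)          {0,1,2,3,4,5,6,7,8,9,10,11,12,13,14,15,16,17,18,19,20,21,22,23,24,25,26,27,28,29,30,31}
step 1: u <- ((s + u) % -3)          {2}
step 2: s <- (min(s, 5) + element)   {2}
step 3: q <- max((12 + 5), -1)       {0,1,3,4,5,6,7,8,9,10,11,12,13,14,15,16,17,18,19,20,21,22,23,24,25,26,27,28,29,30,31}
step 4: u <- (q * 8)                 {0,1,2,3,4,5,6,7,8,9,10,11,12,13,14,15,16,17,18,19,20,21,22,23,24,25,26,27,28,29,30,31}

Answer: 5 steps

s: 0,1,4,3,4,5,6,7,8,9,10,11,12,13,14,15,16,17,18,19,20,21,22,23,24,25,26,27,28,29,30,31
q: 17,17,-1,17,17,17,17,17,17,17,17,17,17,17,17,17,17,17,17,17,17,17,17,17,17,17,17,17,17,17,17,17
u: 136,136,-8,136,136,136,136,136,136,136,136,136,136,136,136,136,136,136,136,136,136,136,136,136,136,136,136,136,136,136,136,136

steps = 5; useful = 97; efficiency = 97/160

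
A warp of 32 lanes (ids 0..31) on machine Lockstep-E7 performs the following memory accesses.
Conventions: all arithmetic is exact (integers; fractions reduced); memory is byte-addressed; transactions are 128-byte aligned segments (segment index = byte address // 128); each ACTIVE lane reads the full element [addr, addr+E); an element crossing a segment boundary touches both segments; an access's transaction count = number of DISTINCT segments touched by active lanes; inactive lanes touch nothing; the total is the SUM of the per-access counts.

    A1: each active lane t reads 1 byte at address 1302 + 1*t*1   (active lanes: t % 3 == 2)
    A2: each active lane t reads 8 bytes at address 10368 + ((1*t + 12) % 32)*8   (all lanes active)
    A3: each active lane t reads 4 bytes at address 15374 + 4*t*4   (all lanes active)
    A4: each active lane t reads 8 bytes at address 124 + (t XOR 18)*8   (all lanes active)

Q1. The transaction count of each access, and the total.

A1: 1 transaction
A2: 2 transactions
A3: 5 transactions
A4: 3 transactions

Answer: 1,2,5,3; total 11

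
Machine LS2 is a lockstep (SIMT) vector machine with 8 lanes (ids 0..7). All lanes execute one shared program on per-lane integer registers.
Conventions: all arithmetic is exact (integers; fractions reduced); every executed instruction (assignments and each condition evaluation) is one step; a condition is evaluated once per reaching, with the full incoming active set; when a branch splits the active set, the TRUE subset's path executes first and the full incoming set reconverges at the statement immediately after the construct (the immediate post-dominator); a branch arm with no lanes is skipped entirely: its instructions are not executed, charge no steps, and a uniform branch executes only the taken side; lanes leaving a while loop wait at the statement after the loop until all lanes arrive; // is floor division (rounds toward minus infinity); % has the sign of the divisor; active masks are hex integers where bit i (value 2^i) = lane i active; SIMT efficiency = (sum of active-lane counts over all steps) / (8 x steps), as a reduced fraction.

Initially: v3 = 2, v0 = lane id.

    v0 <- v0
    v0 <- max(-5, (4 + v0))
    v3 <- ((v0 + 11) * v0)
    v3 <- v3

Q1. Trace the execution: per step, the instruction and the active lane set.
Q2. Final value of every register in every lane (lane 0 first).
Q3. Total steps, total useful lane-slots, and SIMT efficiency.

step 0: v0 <- v0                     0xff
step 1: v0 <- max(-5, (4 + v0))      0xff
step 2: v3 <- ((v0 + 11) * v0)       0xff
step 3: v3 <- v3                     0xff

Answer: 4 steps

v3: 60,80,102,126,152,180,210,242
v0: 4,5,6,7,8,9,10,11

steps = 4; useful = 32; efficiency = 32/32 = 1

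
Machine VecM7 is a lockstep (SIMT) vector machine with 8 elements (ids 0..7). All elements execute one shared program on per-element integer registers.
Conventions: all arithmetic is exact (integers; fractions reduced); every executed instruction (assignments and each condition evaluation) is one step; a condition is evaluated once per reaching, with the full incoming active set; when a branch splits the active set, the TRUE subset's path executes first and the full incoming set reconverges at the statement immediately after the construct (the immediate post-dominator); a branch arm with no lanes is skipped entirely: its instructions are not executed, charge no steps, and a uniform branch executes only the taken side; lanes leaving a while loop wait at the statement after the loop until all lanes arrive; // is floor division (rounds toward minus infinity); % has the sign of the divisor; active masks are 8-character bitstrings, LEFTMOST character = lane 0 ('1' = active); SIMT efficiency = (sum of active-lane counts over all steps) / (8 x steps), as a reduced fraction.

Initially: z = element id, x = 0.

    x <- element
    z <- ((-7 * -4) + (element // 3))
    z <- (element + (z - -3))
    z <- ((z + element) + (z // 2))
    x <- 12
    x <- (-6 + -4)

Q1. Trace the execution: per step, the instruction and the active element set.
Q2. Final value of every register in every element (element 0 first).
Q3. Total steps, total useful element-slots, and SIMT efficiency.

step 0: x <- element                 11111111
step 1: z <- ((-7 * -4) + (element // 3)) 11111111
step 2: z <- (element + (z - -3))    11111111
step 3: z <- ((z + element) + (z // 2)) 11111111
step 4: x <- 12                      11111111
step 5: x <- (-6 + -4)               11111111

Answer: 6 steps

z: 46,49,51,55,58,60,64,67
x: -10,-10,-10,-10,-10,-10,-10,-10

steps = 6; useful = 48; efficiency = 48/48 = 1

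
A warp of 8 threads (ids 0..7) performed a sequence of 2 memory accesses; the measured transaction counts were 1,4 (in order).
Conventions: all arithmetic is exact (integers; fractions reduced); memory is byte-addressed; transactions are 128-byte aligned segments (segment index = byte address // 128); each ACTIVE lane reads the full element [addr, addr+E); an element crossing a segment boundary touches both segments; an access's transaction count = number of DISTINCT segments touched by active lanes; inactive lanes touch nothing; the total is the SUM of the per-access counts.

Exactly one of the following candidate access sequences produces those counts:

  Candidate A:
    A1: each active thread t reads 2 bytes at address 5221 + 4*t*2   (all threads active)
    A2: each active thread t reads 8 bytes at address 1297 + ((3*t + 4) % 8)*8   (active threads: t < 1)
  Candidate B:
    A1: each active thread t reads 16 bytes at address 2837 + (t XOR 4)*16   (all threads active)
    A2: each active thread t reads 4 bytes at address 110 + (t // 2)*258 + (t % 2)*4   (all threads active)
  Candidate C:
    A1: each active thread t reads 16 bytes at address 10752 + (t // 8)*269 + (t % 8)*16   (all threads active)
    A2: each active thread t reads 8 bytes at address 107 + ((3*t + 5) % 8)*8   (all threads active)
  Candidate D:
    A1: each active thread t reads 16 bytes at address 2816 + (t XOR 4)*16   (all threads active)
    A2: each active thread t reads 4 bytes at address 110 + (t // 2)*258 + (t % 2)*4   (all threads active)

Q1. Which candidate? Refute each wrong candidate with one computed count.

A: A1 gives 2 transactions, not 1
B: A1 gives 2 transactions, not 1
C: A2 gives 2 transactions, not 4
D: all counts match (1,4)

Answer: D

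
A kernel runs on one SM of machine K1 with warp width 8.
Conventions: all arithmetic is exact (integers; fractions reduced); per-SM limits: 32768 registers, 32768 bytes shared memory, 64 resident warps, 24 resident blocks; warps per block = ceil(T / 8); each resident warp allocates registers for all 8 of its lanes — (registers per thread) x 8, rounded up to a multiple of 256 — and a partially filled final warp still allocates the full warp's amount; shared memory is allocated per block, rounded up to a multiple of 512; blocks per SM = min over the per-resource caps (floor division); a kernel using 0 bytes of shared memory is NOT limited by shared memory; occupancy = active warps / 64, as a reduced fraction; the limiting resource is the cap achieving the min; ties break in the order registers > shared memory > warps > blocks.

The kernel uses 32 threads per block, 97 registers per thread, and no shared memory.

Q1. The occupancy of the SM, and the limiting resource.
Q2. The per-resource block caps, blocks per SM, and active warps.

Answer: occupancy 1/2, limited by registers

registers: 8 blocks
shared memory: no limit (kernel uses none)
warps: 16 blocks
blocks: 24 blocks

Answer: 8 blocks, 32 active warps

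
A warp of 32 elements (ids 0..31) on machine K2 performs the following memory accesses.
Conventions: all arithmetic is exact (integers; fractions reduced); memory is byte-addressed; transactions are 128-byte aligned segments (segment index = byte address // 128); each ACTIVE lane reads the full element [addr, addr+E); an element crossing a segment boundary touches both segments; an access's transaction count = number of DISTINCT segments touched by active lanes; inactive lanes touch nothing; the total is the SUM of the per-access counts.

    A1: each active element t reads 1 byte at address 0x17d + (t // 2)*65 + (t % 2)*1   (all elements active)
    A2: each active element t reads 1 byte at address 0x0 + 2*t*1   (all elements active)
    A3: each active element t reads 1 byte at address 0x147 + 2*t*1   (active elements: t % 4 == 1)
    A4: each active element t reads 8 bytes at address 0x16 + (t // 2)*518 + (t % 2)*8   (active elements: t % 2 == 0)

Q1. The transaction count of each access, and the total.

A1: 9 transactions
A2: 1 transaction
A3: 2 transactions
A4: 16 transactions

Answer: 9,1,2,16; total 28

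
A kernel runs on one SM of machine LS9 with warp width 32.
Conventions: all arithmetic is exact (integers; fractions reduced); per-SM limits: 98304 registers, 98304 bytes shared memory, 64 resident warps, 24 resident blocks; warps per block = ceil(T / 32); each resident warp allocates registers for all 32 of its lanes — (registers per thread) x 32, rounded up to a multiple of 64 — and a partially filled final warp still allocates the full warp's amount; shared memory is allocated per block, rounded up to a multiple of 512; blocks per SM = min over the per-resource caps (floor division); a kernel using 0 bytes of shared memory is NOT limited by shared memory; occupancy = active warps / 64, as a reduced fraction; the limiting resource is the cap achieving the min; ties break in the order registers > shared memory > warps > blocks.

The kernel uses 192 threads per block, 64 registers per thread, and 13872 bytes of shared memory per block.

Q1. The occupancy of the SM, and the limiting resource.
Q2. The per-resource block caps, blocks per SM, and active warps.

Answer: occupancy 9/16, limited by shared memory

registers: 8 blocks
shared memory: 6 blocks
warps: 10 blocks
blocks: 24 blocks

Answer: 6 blocks, 36 active warps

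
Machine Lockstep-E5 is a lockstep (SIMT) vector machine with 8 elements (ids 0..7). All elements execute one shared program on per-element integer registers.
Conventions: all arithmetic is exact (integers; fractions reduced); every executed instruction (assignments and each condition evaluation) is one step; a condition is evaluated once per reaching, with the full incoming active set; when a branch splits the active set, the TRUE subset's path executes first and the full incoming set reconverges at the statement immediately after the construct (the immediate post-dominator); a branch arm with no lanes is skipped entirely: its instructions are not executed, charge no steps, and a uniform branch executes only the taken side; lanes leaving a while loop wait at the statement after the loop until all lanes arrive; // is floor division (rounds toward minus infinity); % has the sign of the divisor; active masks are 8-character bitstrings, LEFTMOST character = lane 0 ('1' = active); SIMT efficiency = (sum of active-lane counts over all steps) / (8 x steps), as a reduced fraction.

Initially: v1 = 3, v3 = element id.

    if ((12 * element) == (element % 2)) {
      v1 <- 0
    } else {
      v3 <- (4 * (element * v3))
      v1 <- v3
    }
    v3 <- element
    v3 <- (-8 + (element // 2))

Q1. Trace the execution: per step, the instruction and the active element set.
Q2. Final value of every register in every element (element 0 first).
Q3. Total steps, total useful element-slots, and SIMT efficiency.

step 0: eval ((12 * element) == (element % 2)) 11111111
step 1: v1 <- 0                      10000000
step 2: v3 <- (4 * (element * v3))   01111111
step 3: v1 <- v3                     01111111
step 4: v3 <- element                11111111
step 5: v3 <- (-8 + (element // 2))  11111111

Answer: 6 steps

v1: 0,4,16,36,64,100,144,196
v3: -8,-8,-7,-7,-6,-6,-5,-5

steps = 6; useful = 39; efficiency = 39/48 = 13/16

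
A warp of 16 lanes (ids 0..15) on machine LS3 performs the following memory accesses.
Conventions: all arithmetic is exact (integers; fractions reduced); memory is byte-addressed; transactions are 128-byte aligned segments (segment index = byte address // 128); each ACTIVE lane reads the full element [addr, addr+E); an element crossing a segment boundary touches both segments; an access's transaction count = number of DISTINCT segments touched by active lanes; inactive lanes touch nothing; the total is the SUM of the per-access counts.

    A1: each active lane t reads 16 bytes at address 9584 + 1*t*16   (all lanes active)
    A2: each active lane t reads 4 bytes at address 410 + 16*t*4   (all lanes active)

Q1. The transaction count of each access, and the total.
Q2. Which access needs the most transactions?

A1: 3 transactions
A2: 8 transactions

Answer: 3,8; total 11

Answer: A2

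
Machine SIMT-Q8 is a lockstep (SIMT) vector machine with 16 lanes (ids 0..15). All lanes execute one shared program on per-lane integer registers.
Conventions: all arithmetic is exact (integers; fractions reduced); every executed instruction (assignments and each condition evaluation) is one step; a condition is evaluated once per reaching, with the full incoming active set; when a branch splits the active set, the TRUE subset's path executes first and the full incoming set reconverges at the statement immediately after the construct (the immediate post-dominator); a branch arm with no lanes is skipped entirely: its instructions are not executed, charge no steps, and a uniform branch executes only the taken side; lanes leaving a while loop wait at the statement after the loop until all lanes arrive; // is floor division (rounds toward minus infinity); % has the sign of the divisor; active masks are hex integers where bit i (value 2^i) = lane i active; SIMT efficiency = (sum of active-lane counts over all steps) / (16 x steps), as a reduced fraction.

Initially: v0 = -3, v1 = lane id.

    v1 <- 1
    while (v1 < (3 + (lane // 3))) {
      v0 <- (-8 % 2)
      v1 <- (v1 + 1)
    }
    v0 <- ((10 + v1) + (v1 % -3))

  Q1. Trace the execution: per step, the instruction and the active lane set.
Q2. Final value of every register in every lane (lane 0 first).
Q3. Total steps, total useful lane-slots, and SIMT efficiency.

step 0: v1 <- 1                      0xffff
step 1: eval (v1 < (3 + (lane // 3))) 0xffff
step 2: v0 <- (-8 % 2)               0xffff
step 3: v1 <- (v1 + 1)               0xffff
step 4: eval (v1 < (3 + (lane // 3))) 0xffff
step 5: v0 <- (-8 % 2)               0xffff
step 6: v1 <- (v1 + 1)               0xffff
step 7: eval (v1 < (3 + (lane // 3))) 0xffff
step 8: v0 <- (-8 % 2)               0xfff8
step 9: v1 <- (v1 + 1)               0xfff8
step 10: eval (v1 < (3 + (lane // 3))) 0xfff8
step 11: v0 <- (-8 % 2)               0xffc0
step 12: v1 <- (v1 + 1)               0xffc0
step 13: eval (v1 < (3 + (lane // 3))) 0xffc0
step 14: v0 <- (-8 % 2)               0xfe00
step 15: v1 <- (v1 + 1)               0xfe00
step 16: eval (v1 < (3 + (lane // 3))) 0xfe00
step 17: v0 <- (-8 % 2)               0xf000
step 18: v1 <- (v1 + 1)               0xf000
step 19: eval (v1 < (3 + (lane // 3))) 0xf000
step 20: v0 <- (-8 % 2)               0x8000
step 21: v1 <- (v1 + 1)               0x8000
step 22: eval (v1 < (3 + (lane // 3))) 0x8000
step 23: v0 <- ((10 + v1) + (v1 % -3)) 0xffff

Answer: 24 steps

v0: 13,13,13,12,12,12,14,14,14,16,16,16,15,15,15,17
v1: 3,3,3,4,4,4,5,5,5,6,6,6,7,7,7,8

steps = 24; useful = 249; efficiency = 249/384 = 83/128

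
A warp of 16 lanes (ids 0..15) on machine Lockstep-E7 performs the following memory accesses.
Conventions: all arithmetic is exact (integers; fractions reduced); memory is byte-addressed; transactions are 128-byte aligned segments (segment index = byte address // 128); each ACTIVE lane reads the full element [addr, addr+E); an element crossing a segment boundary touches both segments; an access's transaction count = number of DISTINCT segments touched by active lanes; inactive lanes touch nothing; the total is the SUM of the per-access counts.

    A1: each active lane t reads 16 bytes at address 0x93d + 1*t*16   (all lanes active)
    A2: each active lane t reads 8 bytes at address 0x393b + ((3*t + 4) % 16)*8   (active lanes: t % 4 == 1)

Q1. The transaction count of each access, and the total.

A1: 3 transactions
A2: 2 transactions

Answer: 3,2; total 5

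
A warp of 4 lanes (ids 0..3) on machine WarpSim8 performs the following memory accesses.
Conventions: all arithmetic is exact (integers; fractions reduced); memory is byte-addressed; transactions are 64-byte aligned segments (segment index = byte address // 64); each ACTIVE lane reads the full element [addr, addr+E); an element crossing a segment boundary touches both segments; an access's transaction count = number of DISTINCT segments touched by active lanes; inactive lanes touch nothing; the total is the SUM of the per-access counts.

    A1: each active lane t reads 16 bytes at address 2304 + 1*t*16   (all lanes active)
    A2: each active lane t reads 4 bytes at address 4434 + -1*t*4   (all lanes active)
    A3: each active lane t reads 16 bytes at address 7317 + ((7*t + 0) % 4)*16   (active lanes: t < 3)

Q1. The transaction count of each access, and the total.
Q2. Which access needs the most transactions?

A1: 1 transaction
A2: 1 transaction
A3: 2 transactions

Answer: 1,1,2; total 4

Answer: A3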